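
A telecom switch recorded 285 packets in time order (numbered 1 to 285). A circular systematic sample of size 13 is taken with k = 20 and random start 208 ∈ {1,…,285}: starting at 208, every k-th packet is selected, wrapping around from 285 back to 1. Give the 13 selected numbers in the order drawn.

Selection 1: 208
Selection 2: 208 + 20 = 228
Selection 3: 228 + 20 = 248
Selection 4: 248 + 20 = 268
Selection 5: 268 + 20 = 288 → 288 − 285 = 3
Selection 6: 3 + 20 = 23
Selection 7: 23 + 20 = 43
Selection 8: 43 + 20 = 63
Selection 9: 63 + 20 = 83
Selection 10: 83 + 20 = 103
Selection 11: 103 + 20 = 123
Selection 12: 123 + 20 = 143
Selection 13: 143 + 20 = 163

208, 228, 248, 268, 3, 23, 43, 63, 83, 103, 123, 143, 163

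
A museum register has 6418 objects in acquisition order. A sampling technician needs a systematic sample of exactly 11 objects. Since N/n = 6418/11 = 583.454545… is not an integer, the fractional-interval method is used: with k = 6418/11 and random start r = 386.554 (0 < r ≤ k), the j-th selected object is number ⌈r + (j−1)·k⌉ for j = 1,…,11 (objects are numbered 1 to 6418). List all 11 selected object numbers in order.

387, 971, 1554, 2137, 2721, 3304, 3888, 4471, 5055, 5638, 6222

j=1: r + 0k = 386.554 → ⌈·⌉ = 387
j=2: r + 1k = 970.008545… → ⌈·⌉ = 971
j=3: r + 2k = 1553.463090… → ⌈·⌉ = 1554
j=4: r + 3k = 2136.917636… → ⌈·⌉ = 2137
j=5: r + 4k = 2720.372181… → ⌈·⌉ = 2721
j=6: r + 5k = 3303.826727… → ⌈·⌉ = 3304
j=7: r + 6k = 3887.281272… → ⌈·⌉ = 3888
j=8: r + 7k = 4470.735818… → ⌈·⌉ = 4471
j=9: r + 8k = 5054.190363… → ⌈·⌉ = 5055
j=10: r + 9k = 5637.644909… → ⌈·⌉ = 5638
j=11: r + 10k = 6221.099454… → ⌈·⌉ = 6222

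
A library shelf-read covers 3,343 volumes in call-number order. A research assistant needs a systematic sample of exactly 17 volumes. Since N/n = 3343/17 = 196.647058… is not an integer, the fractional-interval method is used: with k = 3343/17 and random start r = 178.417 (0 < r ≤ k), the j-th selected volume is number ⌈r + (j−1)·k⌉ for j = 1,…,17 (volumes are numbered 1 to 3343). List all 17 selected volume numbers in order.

j=1: r + 0k = 178.417 → ⌈·⌉ = 179
j=2: r + 1k = 375.064058… → ⌈·⌉ = 376
j=3: r + 2k = 571.711117… → ⌈·⌉ = 572
j=4: r + 3k = 768.358176… → ⌈·⌉ = 769
j=5: r + 4k = 965.005235… → ⌈·⌉ = 966
j=6: r + 5k = 1161.652294… → ⌈·⌉ = 1162
j=7: r + 6k = 1358.299352… → ⌈·⌉ = 1359
j=8: r + 7k = 1554.946411… → ⌈·⌉ = 1555
j=9: r + 8k = 1751.593470… → ⌈·⌉ = 1752
j=10: r + 9k = 1948.240529… → ⌈·⌉ = 1949
j=11: r + 10k = 2144.887588… → ⌈·⌉ = 2145
j=12: r + 11k = 2341.534647… → ⌈·⌉ = 2342
j=13: r + 12k = 2538.181705… → ⌈·⌉ = 2539
j=14: r + 13k = 2734.828764… → ⌈·⌉ = 2735
j=15: r + 14k = 2931.475823… → ⌈·⌉ = 2932
j=16: r + 15k = 3128.122882… → ⌈·⌉ = 3129
j=17: r + 16k = 3324.769941… → ⌈·⌉ = 3325

179, 376, 572, 769, 966, 1162, 1359, 1555, 1752, 1949, 2145, 2342, 2539, 2735, 2932, 3129, 3325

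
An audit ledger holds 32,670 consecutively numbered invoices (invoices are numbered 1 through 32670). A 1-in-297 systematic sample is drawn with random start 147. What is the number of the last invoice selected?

k = 297
110th selection = r + (110−1)·k = 147 + 109×297 = 147 + 32373 = 32520

32520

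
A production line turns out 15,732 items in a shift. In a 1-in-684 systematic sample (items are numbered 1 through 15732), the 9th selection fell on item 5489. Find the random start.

17

k = 684
r = 5489 − (9−1)×684 = 5489 − 5472 = 17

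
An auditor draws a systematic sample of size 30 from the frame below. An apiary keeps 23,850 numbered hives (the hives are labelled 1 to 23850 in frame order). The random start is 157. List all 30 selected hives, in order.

k = N/n = 23850/30 = 795
hive 1: 157
hive 2: 157 + 795 = 952
hive 3: 952 + 795 = 1747
hive 4: 1747 + 795 = 2542
hive 5: 2542 + 795 = 3337
hive 6: 3337 + 795 = 4132
hive 7: 4132 + 795 = 4927
hive 8: 4927 + 795 = 5722
hive 9: 5722 + 795 = 6517
hive 10: 6517 + 795 = 7312
hive 11: 7312 + 795 = 8107
hive 12: 8107 + 795 = 8902
hive 13: 8902 + 795 = 9697
hive 14: 9697 + 795 = 10492
hive 15: 10492 + 795 = 11287
hive 16: 11287 + 795 = 12082
hive 17: 12082 + 795 = 12877
hive 18: 12877 + 795 = 13672
hive 19: 13672 + 795 = 14467
hive 20: 14467 + 795 = 15262
hive 21: 15262 + 795 = 16057
hive 22: 16057 + 795 = 16852
hive 23: 16852 + 795 = 17647
hive 24: 17647 + 795 = 18442
hive 25: 18442 + 795 = 19237
hive 26: 19237 + 795 = 20032
hive 27: 20032 + 795 = 20827
hive 28: 20827 + 795 = 21622
hive 29: 21622 + 795 = 22417
hive 30: 22417 + 795 = 23212

157, 952, 1747, 2542, 3337, 4132, 4927, 5722, 6517, 7312, 8107, 8902, 9697, 10492, 11287, 12082, 12877, 13672, 14467, 15262, 16057, 16852, 17647, 18442, 19237, 20032, 20827, 21622, 22417, 23212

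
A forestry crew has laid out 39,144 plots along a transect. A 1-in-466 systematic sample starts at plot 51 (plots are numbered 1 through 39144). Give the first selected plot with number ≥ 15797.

k = 466
Steps past start: ⌈(15797 − 51)/466⌉ = ⌈15746/466⌉ = 34
Selected plot: 51 + 34×466 = 15895

15895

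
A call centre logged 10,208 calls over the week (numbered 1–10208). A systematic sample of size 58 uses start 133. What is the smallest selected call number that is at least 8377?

8405

k = 10208/58 = 176
Steps past start: ⌈(8377 − 133)/176⌉ = ⌈8244/176⌉ = 47
Selected call: 133 + 47×176 = 8405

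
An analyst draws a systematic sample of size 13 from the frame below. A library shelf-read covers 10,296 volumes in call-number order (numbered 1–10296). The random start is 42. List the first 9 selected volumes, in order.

42, 834, 1626, 2418, 3210, 4002, 4794, 5586, 6378

k = N/n = 10296/13 = 792
volume 1: 42
volume 2: 42 + 792 = 834
volume 3: 834 + 792 = 1626
volume 4: 1626 + 792 = 2418
volume 5: 2418 + 792 = 3210
volume 6: 3210 + 792 = 4002
volume 7: 4002 + 792 = 4794
volume 8: 4794 + 792 = 5586
volume 9: 5586 + 792 = 6378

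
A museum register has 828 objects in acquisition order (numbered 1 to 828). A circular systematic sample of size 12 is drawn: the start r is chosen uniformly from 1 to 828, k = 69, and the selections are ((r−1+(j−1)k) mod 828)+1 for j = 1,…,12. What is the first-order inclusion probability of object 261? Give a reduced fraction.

For each position j, as r ranges over 1…828 the j-th selection hits every object exactly once, so object 261 is selected for exactly 12 of the 828 starts.
Inclusion probability = 12/828 = 1/69.

1/69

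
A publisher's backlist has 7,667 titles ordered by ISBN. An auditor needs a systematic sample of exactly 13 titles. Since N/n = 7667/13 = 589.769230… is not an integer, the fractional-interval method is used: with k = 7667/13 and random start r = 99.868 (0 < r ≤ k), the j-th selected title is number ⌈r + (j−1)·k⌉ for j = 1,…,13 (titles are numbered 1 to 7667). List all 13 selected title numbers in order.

j=1: r + 0k = 99.868 → ⌈·⌉ = 100
j=2: r + 1k = 689.637230… → ⌈·⌉ = 690
j=3: r + 2k = 1279.406461… → ⌈·⌉ = 1280
j=4: r + 3k = 1869.175692… → ⌈·⌉ = 1870
j=5: r + 4k = 2458.944923… → ⌈·⌉ = 2459
j=6: r + 5k = 3048.714153… → ⌈·⌉ = 3049
j=7: r + 6k = 3638.483384… → ⌈·⌉ = 3639
j=8: r + 7k = 4228.252615… → ⌈·⌉ = 4229
j=9: r + 8k = 4818.021846… → ⌈·⌉ = 4819
j=10: r + 9k = 5407.791076… → ⌈·⌉ = 5408
j=11: r + 10k = 5997.560307… → ⌈·⌉ = 5998
j=12: r + 11k = 6587.329538… → ⌈·⌉ = 6588
j=13: r + 12k = 7177.098769… → ⌈·⌉ = 7178

100, 690, 1280, 1870, 2459, 3049, 3639, 4229, 4819, 5408, 5998, 6588, 7178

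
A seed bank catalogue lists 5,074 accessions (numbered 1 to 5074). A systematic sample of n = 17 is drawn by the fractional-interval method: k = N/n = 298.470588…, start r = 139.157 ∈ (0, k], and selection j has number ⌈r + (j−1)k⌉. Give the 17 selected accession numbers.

140, 438, 737, 1035, 1334, 1632, 1930, 2229, 2527, 2826, 3124, 3423, 3721, 4020, 4318, 4617, 4915

j=1: r + 0k = 139.157 → ⌈·⌉ = 140
j=2: r + 1k = 437.627588… → ⌈·⌉ = 438
j=3: r + 2k = 736.098176… → ⌈·⌉ = 737
j=4: r + 3k = 1034.568764… → ⌈·⌉ = 1035
j=5: r + 4k = 1333.039352… → ⌈·⌉ = 1334
j=6: r + 5k = 1631.509941… → ⌈·⌉ = 1632
j=7: r + 6k = 1929.980529… → ⌈·⌉ = 1930
j=8: r + 7k = 2228.451117… → ⌈·⌉ = 2229
j=9: r + 8k = 2526.921705… → ⌈·⌉ = 2527
j=10: r + 9k = 2825.392294… → ⌈·⌉ = 2826
j=11: r + 10k = 3123.862882… → ⌈·⌉ = 3124
j=12: r + 11k = 3422.333470… → ⌈·⌉ = 3423
j=13: r + 12k = 3720.804058… → ⌈·⌉ = 3721
j=14: r + 13k = 4019.274647… → ⌈·⌉ = 4020
j=15: r + 14k = 4317.745235… → ⌈·⌉ = 4318
j=16: r + 15k = 4616.215823… → ⌈·⌉ = 4617
j=17: r + 16k = 4914.686411… → ⌈·⌉ = 4915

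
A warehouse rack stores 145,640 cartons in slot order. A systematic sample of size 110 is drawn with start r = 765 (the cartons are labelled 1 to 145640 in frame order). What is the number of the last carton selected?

145081

k = 145640/110 = 1324
110th selection = r + (110−1)·k = 765 + 109×1324 = 765 + 144316 = 145081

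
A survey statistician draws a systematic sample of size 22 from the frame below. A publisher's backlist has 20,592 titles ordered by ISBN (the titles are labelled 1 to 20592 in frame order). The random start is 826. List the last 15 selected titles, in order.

k = N/n = 20592/22 = 936
8th selection = 826 + 7×936 = 7378
9th: 7378 + 936 = 8314
10th: 8314 + 936 = 9250
11th: 9250 + 936 = 10186
12th: 10186 + 936 = 11122
13th: 11122 + 936 = 12058
14th: 12058 + 936 = 12994
15th: 12994 + 936 = 13930
16th: 13930 + 936 = 14866
17th: 14866 + 936 = 15802
18th: 15802 + 936 = 16738
19th: 16738 + 936 = 17674
20th: 17674 + 936 = 18610
21st: 18610 + 936 = 19546
22nd: 19546 + 936 = 20482

7378, 8314, 9250, 10186, 11122, 12058, 12994, 13930, 14866, 15802, 16738, 17674, 18610, 19546, 20482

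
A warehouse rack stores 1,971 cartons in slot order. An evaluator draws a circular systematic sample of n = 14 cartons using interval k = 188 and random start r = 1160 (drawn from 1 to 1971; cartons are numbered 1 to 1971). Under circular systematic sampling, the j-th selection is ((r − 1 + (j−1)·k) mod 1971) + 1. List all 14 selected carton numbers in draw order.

1160, 1348, 1536, 1724, 1912, 129, 317, 505, 693, 881, 1069, 1257, 1445, 1633

Selection 1: 1160
Selection 2: 1160 + 188 = 1348
Selection 3: 1348 + 188 = 1536
Selection 4: 1536 + 188 = 1724
Selection 5: 1724 + 188 = 1912
Selection 6: 1912 + 188 = 2100 → 2100 − 1971 = 129
Selection 7: 129 + 188 = 317
Selection 8: 317 + 188 = 505
Selection 9: 505 + 188 = 693
Selection 10: 693 + 188 = 881
Selection 11: 881 + 188 = 1069
Selection 12: 1069 + 188 = 1257
Selection 13: 1257 + 188 = 1445
Selection 14: 1445 + 188 = 1633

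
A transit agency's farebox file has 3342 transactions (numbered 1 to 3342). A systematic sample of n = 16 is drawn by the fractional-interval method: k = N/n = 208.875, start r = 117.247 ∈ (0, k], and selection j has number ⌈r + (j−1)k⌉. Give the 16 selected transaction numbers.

118, 327, 535, 744, 953, 1162, 1371, 1580, 1789, 1998, 2206, 2415, 2624, 2833, 3042, 3251

j=1: r + 0k = 117.247 → ⌈·⌉ = 118
j=2: r + 1k = 326.122 → ⌈·⌉ = 327
j=3: r + 2k = 534.997 → ⌈·⌉ = 535
j=4: r + 3k = 743.872 → ⌈·⌉ = 744
j=5: r + 4k = 952.747 → ⌈·⌉ = 953
j=6: r + 5k = 1161.622 → ⌈·⌉ = 1162
j=7: r + 6k = 1370.497 → ⌈·⌉ = 1371
j=8: r + 7k = 1579.372 → ⌈·⌉ = 1580
j=9: r + 8k = 1788.247 → ⌈·⌉ = 1789
j=10: r + 9k = 1997.122 → ⌈·⌉ = 1998
j=11: r + 10k = 2205.997 → ⌈·⌉ = 2206
j=12: r + 11k = 2414.872 → ⌈·⌉ = 2415
j=13: r + 12k = 2623.747 → ⌈·⌉ = 2624
j=14: r + 13k = 2832.622 → ⌈·⌉ = 2833
j=15: r + 14k = 3041.497 → ⌈·⌉ = 3042
j=16: r + 15k = 3250.372 → ⌈·⌉ = 3251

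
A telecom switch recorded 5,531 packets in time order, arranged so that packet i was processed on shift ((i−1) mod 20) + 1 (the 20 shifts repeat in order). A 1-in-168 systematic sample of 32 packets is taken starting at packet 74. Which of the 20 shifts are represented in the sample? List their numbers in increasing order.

2, 6, 10, 14, 18

Consecutive selections differ by k = 168, so their shift numbers differ by 168 mod 20 = 8.
gcd(168, 20) = 4, so the sample visits 20/4 = 5 distinct residues mod 20.
Start 74 is shift 14; the shifts hit are 2, 6, 10, 14, 18.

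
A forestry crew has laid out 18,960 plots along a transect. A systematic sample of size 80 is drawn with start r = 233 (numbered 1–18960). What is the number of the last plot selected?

18956

k = 18960/80 = 237
80th selection = r + (80−1)·k = 233 + 79×237 = 233 + 18723 = 18956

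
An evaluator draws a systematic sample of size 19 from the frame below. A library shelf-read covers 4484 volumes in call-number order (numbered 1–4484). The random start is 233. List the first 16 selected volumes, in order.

233, 469, 705, 941, 1177, 1413, 1649, 1885, 2121, 2357, 2593, 2829, 3065, 3301, 3537, 3773

k = N/n = 4484/19 = 236
volume 1: 233
volume 2: 233 + 236 = 469
volume 3: 469 + 236 = 705
volume 4: 705 + 236 = 941
volume 5: 941 + 236 = 1177
volume 6: 1177 + 236 = 1413
volume 7: 1413 + 236 = 1649
volume 8: 1649 + 236 = 1885
volume 9: 1885 + 236 = 2121
volume 10: 2121 + 236 = 2357
volume 11: 2357 + 236 = 2593
volume 12: 2593 + 236 = 2829
volume 13: 2829 + 236 = 3065
volume 14: 3065 + 236 = 3301
volume 15: 3301 + 236 = 3537
volume 16: 3537 + 236 = 3773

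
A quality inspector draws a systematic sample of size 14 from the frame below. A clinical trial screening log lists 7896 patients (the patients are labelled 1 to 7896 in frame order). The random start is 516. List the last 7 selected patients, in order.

k = N/n = 7896/14 = 564
8th selection = 516 + 7×564 = 4464
9th: 4464 + 564 = 5028
10th: 5028 + 564 = 5592
11th: 5592 + 564 = 6156
12th: 6156 + 564 = 6720
13th: 6720 + 564 = 7284
14th: 7284 + 564 = 7848

4464, 5028, 5592, 6156, 6720, 7284, 7848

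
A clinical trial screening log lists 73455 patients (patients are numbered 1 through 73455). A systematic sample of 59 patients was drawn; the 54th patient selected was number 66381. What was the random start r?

396

k = 73455/59 = 1245
r = 66381 − (54−1)×1245 = 66381 − 65985 = 396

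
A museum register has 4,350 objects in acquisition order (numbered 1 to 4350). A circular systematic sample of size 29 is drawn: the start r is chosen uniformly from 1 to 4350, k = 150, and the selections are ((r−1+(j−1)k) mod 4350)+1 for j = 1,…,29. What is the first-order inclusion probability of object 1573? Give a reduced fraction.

For each position j, as r ranges over 1…4350 the j-th selection hits every object exactly once, so object 1573 is selected for exactly 29 of the 4350 starts.
Inclusion probability = 29/4350 = 1/150.

1/150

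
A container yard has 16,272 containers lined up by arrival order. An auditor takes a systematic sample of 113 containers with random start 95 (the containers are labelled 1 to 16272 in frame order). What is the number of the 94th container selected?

k = 16272/113 = 144
94th selection = r + (94−1)·k = 95 + 93×144 = 95 + 13392 = 13487

13487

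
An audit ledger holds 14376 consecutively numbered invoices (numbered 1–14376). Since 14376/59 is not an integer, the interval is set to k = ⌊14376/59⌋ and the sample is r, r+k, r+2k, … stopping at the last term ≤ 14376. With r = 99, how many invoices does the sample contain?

59

k = ⌊14376/59⌋ = 243
Achieved size = ⌊(14376 − 99)/243⌋ + 1 = ⌊14277/243⌋ + 1 = 58 + 1 = 59
(last selection: 99 + 58×243 = 14193 ≤ 14376; next would be 14436 > 14376)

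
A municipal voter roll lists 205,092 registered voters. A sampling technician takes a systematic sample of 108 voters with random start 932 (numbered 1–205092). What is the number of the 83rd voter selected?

156650

k = 205092/108 = 1899
83rd selection = r + (83−1)·k = 932 + 82×1899 = 932 + 155718 = 156650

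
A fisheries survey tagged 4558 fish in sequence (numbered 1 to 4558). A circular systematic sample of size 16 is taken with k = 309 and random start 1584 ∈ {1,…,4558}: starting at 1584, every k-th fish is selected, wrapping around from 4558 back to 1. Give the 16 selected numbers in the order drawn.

1584, 1893, 2202, 2511, 2820, 3129, 3438, 3747, 4056, 4365, 116, 425, 734, 1043, 1352, 1661

Selection 1: 1584
Selection 2: 1584 + 309 = 1893
Selection 3: 1893 + 309 = 2202
Selection 4: 2202 + 309 = 2511
Selection 5: 2511 + 309 = 2820
Selection 6: 2820 + 309 = 3129
Selection 7: 3129 + 309 = 3438
Selection 8: 3438 + 309 = 3747
Selection 9: 3747 + 309 = 4056
Selection 10: 4056 + 309 = 4365
Selection 11: 4365 + 309 = 4674 → 4674 − 4558 = 116
Selection 12: 116 + 309 = 425
Selection 13: 425 + 309 = 734
Selection 14: 734 + 309 = 1043
Selection 15: 1043 + 309 = 1352
Selection 16: 1352 + 309 = 1661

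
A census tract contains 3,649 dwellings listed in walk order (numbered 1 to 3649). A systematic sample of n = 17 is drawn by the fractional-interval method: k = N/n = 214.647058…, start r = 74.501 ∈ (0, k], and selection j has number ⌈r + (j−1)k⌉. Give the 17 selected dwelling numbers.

j=1: r + 0k = 74.501 → ⌈·⌉ = 75
j=2: r + 1k = 289.148058… → ⌈·⌉ = 290
j=3: r + 2k = 503.795117… → ⌈·⌉ = 504
j=4: r + 3k = 718.442176… → ⌈·⌉ = 719
j=5: r + 4k = 933.089235… → ⌈·⌉ = 934
j=6: r + 5k = 1147.736294… → ⌈·⌉ = 1148
j=7: r + 6k = 1362.383352… → ⌈·⌉ = 1363
j=8: r + 7k = 1577.030411… → ⌈·⌉ = 1578
j=9: r + 8k = 1791.677470… → ⌈·⌉ = 1792
j=10: r + 9k = 2006.324529… → ⌈·⌉ = 2007
j=11: r + 10k = 2220.971588… → ⌈·⌉ = 2221
j=12: r + 11k = 2435.618647… → ⌈·⌉ = 2436
j=13: r + 12k = 2650.265705… → ⌈·⌉ = 2651
j=14: r + 13k = 2864.912764… → ⌈·⌉ = 2865
j=15: r + 14k = 3079.559823… → ⌈·⌉ = 3080
j=16: r + 15k = 3294.206882… → ⌈·⌉ = 3295
j=17: r + 16k = 3508.853941… → ⌈·⌉ = 3509

75, 290, 504, 719, 934, 1148, 1363, 1578, 1792, 2007, 2221, 2436, 2651, 2865, 3080, 3295, 3509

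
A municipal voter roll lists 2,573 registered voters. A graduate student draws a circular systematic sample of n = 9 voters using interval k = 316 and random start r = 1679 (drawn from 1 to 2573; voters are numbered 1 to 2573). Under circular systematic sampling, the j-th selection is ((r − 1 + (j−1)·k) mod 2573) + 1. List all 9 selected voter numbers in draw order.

1679, 1995, 2311, 54, 370, 686, 1002, 1318, 1634

Selection 1: 1679
Selection 2: 1679 + 316 = 1995
Selection 3: 1995 + 316 = 2311
Selection 4: 2311 + 316 = 2627 → 2627 − 2573 = 54
Selection 5: 54 + 316 = 370
Selection 6: 370 + 316 = 686
Selection 7: 686 + 316 = 1002
Selection 8: 1002 + 316 = 1318
Selection 9: 1318 + 316 = 1634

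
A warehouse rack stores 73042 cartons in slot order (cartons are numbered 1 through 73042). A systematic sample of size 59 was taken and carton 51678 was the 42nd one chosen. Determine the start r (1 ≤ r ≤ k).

k = 73042/59 = 1238
r = 51678 − (42−1)×1238 = 51678 − 50758 = 920

920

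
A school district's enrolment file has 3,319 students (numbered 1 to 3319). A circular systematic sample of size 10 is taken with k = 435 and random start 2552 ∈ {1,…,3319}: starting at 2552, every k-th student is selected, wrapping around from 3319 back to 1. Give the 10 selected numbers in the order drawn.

2552, 2987, 103, 538, 973, 1408, 1843, 2278, 2713, 3148

Selection 1: 2552
Selection 2: 2552 + 435 = 2987
Selection 3: 2987 + 435 = 3422 → 3422 − 3319 = 103
Selection 4: 103 + 435 = 538
Selection 5: 538 + 435 = 973
Selection 6: 973 + 435 = 1408
Selection 7: 1408 + 435 = 1843
Selection 8: 1843 + 435 = 2278
Selection 9: 2278 + 435 = 2713
Selection 10: 2713 + 435 = 3148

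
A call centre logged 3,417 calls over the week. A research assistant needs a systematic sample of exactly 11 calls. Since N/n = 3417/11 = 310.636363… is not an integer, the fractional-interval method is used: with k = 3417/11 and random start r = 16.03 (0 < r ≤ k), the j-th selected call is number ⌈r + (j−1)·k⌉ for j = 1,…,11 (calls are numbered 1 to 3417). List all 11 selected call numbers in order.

j=1: r + 0k = 16.03 → ⌈·⌉ = 17
j=2: r + 1k = 326.666363… → ⌈·⌉ = 327
j=3: r + 2k = 637.302727… → ⌈·⌉ = 638
j=4: r + 3k = 947.939090… → ⌈·⌉ = 948
j=5: r + 4k = 1258.575454… → ⌈·⌉ = 1259
j=6: r + 5k = 1569.211818… → ⌈·⌉ = 1570
j=7: r + 6k = 1879.848181… → ⌈·⌉ = 1880
j=8: r + 7k = 2190.484545… → ⌈·⌉ = 2191
j=9: r + 8k = 2501.120909… → ⌈·⌉ = 2502
j=10: r + 9k = 2811.757272… → ⌈·⌉ = 2812
j=11: r + 10k = 3122.393636… → ⌈·⌉ = 3123

17, 327, 638, 948, 1259, 1570, 1880, 2191, 2502, 2812, 3123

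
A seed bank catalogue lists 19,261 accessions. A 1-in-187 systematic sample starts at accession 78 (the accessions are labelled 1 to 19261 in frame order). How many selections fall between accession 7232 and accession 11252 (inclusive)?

k = 187
First selection ≥ 7232: 78 + ⌈(7232−78)/187⌉·187 = 78 + 39×187 = 7371
Last selection ≤ 11252: 78 + ⌊(11252−78)/187⌋·187 = 78 + 59×187 = 11111
Count = 59 − 39 + 1 = 21

21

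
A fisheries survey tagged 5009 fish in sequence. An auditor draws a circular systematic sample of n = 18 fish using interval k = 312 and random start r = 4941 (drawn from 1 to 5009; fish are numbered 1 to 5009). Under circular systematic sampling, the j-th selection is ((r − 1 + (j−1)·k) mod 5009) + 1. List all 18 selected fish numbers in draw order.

Selection 1: 4941
Selection 2: 4941 + 312 = 5253 → 5253 − 5009 = 244
Selection 3: 244 + 312 = 556
Selection 4: 556 + 312 = 868
Selection 5: 868 + 312 = 1180
Selection 6: 1180 + 312 = 1492
Selection 7: 1492 + 312 = 1804
Selection 8: 1804 + 312 = 2116
Selection 9: 2116 + 312 = 2428
Selection 10: 2428 + 312 = 2740
Selection 11: 2740 + 312 = 3052
Selection 12: 3052 + 312 = 3364
Selection 13: 3364 + 312 = 3676
Selection 14: 3676 + 312 = 3988
Selection 15: 3988 + 312 = 4300
Selection 16: 4300 + 312 = 4612
Selection 17: 4612 + 312 = 4924
Selection 18: 4924 + 312 = 5236 → 5236 − 5009 = 227

4941, 244, 556, 868, 1180, 1492, 1804, 2116, 2428, 2740, 3052, 3364, 3676, 3988, 4300, 4612, 4924, 227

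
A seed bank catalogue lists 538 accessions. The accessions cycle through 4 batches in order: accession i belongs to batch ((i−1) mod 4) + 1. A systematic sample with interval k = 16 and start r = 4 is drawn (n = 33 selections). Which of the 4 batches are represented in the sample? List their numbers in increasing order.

Consecutive selections differ by k = 16, so their batch numbers differ by 16 mod 4 = 0.
gcd(16, 4) = 4, so the sample visits 4/4 = 1 distinct residues mod 4.
Start 4 is batch 4; the batches hit are 4.

4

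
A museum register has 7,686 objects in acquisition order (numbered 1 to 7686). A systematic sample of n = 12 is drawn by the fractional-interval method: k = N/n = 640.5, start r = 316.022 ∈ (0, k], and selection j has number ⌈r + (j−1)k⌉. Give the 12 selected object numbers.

317, 957, 1598, 2238, 2879, 3519, 4160, 4800, 5441, 6081, 6722, 7362

j=1: r + 0k = 316.022 → ⌈·⌉ = 317
j=2: r + 1k = 956.522 → ⌈·⌉ = 957
j=3: r + 2k = 1597.022 → ⌈·⌉ = 1598
j=4: r + 3k = 2237.522 → ⌈·⌉ = 2238
j=5: r + 4k = 2878.022 → ⌈·⌉ = 2879
j=6: r + 5k = 3518.522 → ⌈·⌉ = 3519
j=7: r + 6k = 4159.022 → ⌈·⌉ = 4160
j=8: r + 7k = 4799.522 → ⌈·⌉ = 4800
j=9: r + 8k = 5440.022 → ⌈·⌉ = 5441
j=10: r + 9k = 6080.522 → ⌈·⌉ = 6081
j=11: r + 10k = 6721.022 → ⌈·⌉ = 6722
j=12: r + 11k = 7361.522 → ⌈·⌉ = 7362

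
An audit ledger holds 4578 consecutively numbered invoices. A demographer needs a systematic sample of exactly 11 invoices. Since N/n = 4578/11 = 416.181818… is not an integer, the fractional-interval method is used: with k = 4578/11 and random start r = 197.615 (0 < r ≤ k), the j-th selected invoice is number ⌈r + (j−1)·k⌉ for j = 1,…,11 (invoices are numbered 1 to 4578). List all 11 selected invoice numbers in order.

198, 614, 1030, 1447, 1863, 2279, 2695, 3111, 3528, 3944, 4360

j=1: r + 0k = 197.615 → ⌈·⌉ = 198
j=2: r + 1k = 613.796818… → ⌈·⌉ = 614
j=3: r + 2k = 1029.978636… → ⌈·⌉ = 1030
j=4: r + 3k = 1446.160454… → ⌈·⌉ = 1447
j=5: r + 4k = 1862.342272… → ⌈·⌉ = 1863
j=6: r + 5k = 2278.524090… → ⌈·⌉ = 2279
j=7: r + 6k = 2694.705909… → ⌈·⌉ = 2695
j=8: r + 7k = 3110.887727… → ⌈·⌉ = 3111
j=9: r + 8k = 3527.069545… → ⌈·⌉ = 3528
j=10: r + 9k = 3943.251363… → ⌈·⌉ = 3944
j=11: r + 10k = 4359.433181… → ⌈·⌉ = 4360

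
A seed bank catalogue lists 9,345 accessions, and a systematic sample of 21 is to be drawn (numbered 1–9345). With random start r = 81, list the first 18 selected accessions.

81, 526, 971, 1416, 1861, 2306, 2751, 3196, 3641, 4086, 4531, 4976, 5421, 5866, 6311, 6756, 7201, 7646

k = N/n = 9345/21 = 445
accession 1: 81
accession 2: 81 + 445 = 526
accession 3: 526 + 445 = 971
accession 4: 971 + 445 = 1416
accession 5: 1416 + 445 = 1861
accession 6: 1861 + 445 = 2306
accession 7: 2306 + 445 = 2751
accession 8: 2751 + 445 = 3196
accession 9: 3196 + 445 = 3641
accession 10: 3641 + 445 = 4086
accession 11: 4086 + 445 = 4531
accession 12: 4531 + 445 = 4976
accession 13: 4976 + 445 = 5421
accession 14: 5421 + 445 = 5866
accession 15: 5866 + 445 = 6311
accession 16: 6311 + 445 = 6756
accession 17: 6756 + 445 = 7201
accession 18: 7201 + 445 = 7646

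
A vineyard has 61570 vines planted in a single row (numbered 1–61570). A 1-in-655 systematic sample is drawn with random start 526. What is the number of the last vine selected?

k = 655
94th selection = r + (94−1)·k = 526 + 93×655 = 526 + 60915 = 61441

61441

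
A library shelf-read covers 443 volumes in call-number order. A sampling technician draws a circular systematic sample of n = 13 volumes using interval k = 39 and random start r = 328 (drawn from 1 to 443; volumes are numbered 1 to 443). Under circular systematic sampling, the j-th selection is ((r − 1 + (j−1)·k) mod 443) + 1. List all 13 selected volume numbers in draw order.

328, 367, 406, 2, 41, 80, 119, 158, 197, 236, 275, 314, 353

Selection 1: 328
Selection 2: 328 + 39 = 367
Selection 3: 367 + 39 = 406
Selection 4: 406 + 39 = 445 → 445 − 443 = 2
Selection 5: 2 + 39 = 41
Selection 6: 41 + 39 = 80
Selection 7: 80 + 39 = 119
Selection 8: 119 + 39 = 158
Selection 9: 158 + 39 = 197
Selection 10: 197 + 39 = 236
Selection 11: 236 + 39 = 275
Selection 12: 275 + 39 = 314
Selection 13: 314 + 39 = 353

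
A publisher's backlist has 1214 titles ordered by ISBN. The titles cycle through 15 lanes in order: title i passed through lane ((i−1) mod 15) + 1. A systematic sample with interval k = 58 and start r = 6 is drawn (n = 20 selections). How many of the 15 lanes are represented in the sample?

15

Consecutive selections differ by k = 58, so their lane numbers differ by 58 mod 15 = 13.
gcd(58, 15) = 1, so the sample visits 15/1 = 15 distinct residues mod 15.
Start 6 is lane 6; the lanes hit are 1, 2, 3, 4, 5, 6, 7, 8, 9, 10, 11, 12, 13, 14, 15.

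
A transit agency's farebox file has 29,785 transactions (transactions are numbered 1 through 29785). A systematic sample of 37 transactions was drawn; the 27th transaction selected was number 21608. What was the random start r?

678

k = 29785/37 = 805
r = 21608 − (27−1)×805 = 21608 − 20930 = 678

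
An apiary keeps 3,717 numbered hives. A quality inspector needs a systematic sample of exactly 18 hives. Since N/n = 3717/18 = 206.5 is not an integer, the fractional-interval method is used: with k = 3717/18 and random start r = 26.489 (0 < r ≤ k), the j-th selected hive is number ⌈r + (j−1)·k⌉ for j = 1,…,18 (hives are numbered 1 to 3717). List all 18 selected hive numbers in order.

27, 233, 440, 646, 853, 1059, 1266, 1472, 1679, 1885, 2092, 2298, 2505, 2711, 2918, 3124, 3331, 3537

j=1: r + 0k = 26.489 → ⌈·⌉ = 27
j=2: r + 1k = 232.989 → ⌈·⌉ = 233
j=3: r + 2k = 439.489 → ⌈·⌉ = 440
j=4: r + 3k = 645.989 → ⌈·⌉ = 646
j=5: r + 4k = 852.489 → ⌈·⌉ = 853
j=6: r + 5k = 1058.989 → ⌈·⌉ = 1059
j=7: r + 6k = 1265.489 → ⌈·⌉ = 1266
j=8: r + 7k = 1471.989 → ⌈·⌉ = 1472
j=9: r + 8k = 1678.489 → ⌈·⌉ = 1679
j=10: r + 9k = 1884.989 → ⌈·⌉ = 1885
j=11: r + 10k = 2091.489 → ⌈·⌉ = 2092
j=12: r + 11k = 2297.989 → ⌈·⌉ = 2298
j=13: r + 12k = 2504.489 → ⌈·⌉ = 2505
j=14: r + 13k = 2710.989 → ⌈·⌉ = 2711
j=15: r + 14k = 2917.489 → ⌈·⌉ = 2918
j=16: r + 15k = 3123.989 → ⌈·⌉ = 3124
j=17: r + 16k = 3330.489 → ⌈·⌉ = 3331
j=18: r + 17k = 3536.989 → ⌈·⌉ = 3537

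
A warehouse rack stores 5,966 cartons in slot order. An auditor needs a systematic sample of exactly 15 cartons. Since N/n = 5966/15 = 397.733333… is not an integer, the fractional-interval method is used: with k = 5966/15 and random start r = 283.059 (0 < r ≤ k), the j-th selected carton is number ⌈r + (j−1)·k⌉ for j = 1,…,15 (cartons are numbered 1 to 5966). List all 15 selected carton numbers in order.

j=1: r + 0k = 283.059 → ⌈·⌉ = 284
j=2: r + 1k = 680.792333… → ⌈·⌉ = 681
j=3: r + 2k = 1078.525666… → ⌈·⌉ = 1079
j=4: r + 3k = 1476.259 → ⌈·⌉ = 1477
j=5: r + 4k = 1873.992333… → ⌈·⌉ = 1874
j=6: r + 5k = 2271.725666… → ⌈·⌉ = 2272
j=7: r + 6k = 2669.459 → ⌈·⌉ = 2670
j=8: r + 7k = 3067.192333… → ⌈·⌉ = 3068
j=9: r + 8k = 3464.925666… → ⌈·⌉ = 3465
j=10: r + 9k = 3862.659 → ⌈·⌉ = 3863
j=11: r + 10k = 4260.392333… → ⌈·⌉ = 4261
j=12: r + 11k = 4658.125666… → ⌈·⌉ = 4659
j=13: r + 12k = 5055.859 → ⌈·⌉ = 5056
j=14: r + 13k = 5453.592333… → ⌈·⌉ = 5454
j=15: r + 14k = 5851.325666… → ⌈·⌉ = 5852

284, 681, 1079, 1477, 1874, 2272, 2670, 3068, 3465, 3863, 4261, 4659, 5056, 5454, 5852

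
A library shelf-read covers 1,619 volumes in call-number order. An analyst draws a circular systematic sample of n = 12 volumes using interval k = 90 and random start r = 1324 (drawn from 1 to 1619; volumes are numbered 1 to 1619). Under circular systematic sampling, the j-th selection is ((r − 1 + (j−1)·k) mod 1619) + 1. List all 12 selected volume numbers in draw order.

Selection 1: 1324
Selection 2: 1324 + 90 = 1414
Selection 3: 1414 + 90 = 1504
Selection 4: 1504 + 90 = 1594
Selection 5: 1594 + 90 = 1684 → 1684 − 1619 = 65
Selection 6: 65 + 90 = 155
Selection 7: 155 + 90 = 245
Selection 8: 245 + 90 = 335
Selection 9: 335 + 90 = 425
Selection 10: 425 + 90 = 515
Selection 11: 515 + 90 = 605
Selection 12: 605 + 90 = 695

1324, 1414, 1504, 1594, 65, 155, 245, 335, 425, 515, 605, 695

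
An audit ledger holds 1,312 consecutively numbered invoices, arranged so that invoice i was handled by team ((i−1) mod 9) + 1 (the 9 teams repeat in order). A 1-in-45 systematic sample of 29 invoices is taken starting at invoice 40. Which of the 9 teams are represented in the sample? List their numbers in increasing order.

4

Consecutive selections differ by k = 45, so their team numbers differ by 45 mod 9 = 0.
gcd(45, 9) = 9, so the sample visits 9/9 = 1 distinct residues mod 9.
Start 40 is team 4; the teams hit are 4.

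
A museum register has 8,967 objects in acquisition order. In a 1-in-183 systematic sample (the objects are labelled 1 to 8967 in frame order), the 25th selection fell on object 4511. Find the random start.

k = 183
r = 4511 − (25−1)×183 = 4511 − 4392 = 119

119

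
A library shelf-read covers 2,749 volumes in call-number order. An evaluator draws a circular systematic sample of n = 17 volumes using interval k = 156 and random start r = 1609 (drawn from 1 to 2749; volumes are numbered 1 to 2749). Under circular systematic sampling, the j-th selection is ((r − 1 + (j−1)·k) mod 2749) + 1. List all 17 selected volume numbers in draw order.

Selection 1: 1609
Selection 2: 1609 + 156 = 1765
Selection 3: 1765 + 156 = 1921
Selection 4: 1921 + 156 = 2077
Selection 5: 2077 + 156 = 2233
Selection 6: 2233 + 156 = 2389
Selection 7: 2389 + 156 = 2545
Selection 8: 2545 + 156 = 2701
Selection 9: 2701 + 156 = 2857 → 2857 − 2749 = 108
Selection 10: 108 + 156 = 264
Selection 11: 264 + 156 = 420
Selection 12: 420 + 156 = 576
Selection 13: 576 + 156 = 732
Selection 14: 732 + 156 = 888
Selection 15: 888 + 156 = 1044
Selection 16: 1044 + 156 = 1200
Selection 17: 1200 + 156 = 1356

1609, 1765, 1921, 2077, 2233, 2389, 2545, 2701, 108, 264, 420, 576, 732, 888, 1044, 1200, 1356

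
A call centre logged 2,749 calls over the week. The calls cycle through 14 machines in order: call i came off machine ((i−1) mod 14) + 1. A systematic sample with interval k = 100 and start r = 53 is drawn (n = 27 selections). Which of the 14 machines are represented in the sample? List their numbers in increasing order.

1, 3, 5, 7, 9, 11, 13

Consecutive selections differ by k = 100, so their machine numbers differ by 100 mod 14 = 2.
gcd(100, 14) = 2, so the sample visits 14/2 = 7 distinct residues mod 14.
Start 53 is machine 11; the machines hit are 1, 3, 5, 7, 9, 11, 13.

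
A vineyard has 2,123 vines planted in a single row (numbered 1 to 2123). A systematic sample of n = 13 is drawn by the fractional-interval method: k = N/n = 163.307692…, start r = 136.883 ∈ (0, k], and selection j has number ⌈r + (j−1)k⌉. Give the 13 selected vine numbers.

137, 301, 464, 627, 791, 954, 1117, 1281, 1444, 1607, 1770, 1934, 2097

j=1: r + 0k = 136.883 → ⌈·⌉ = 137
j=2: r + 1k = 300.190692… → ⌈·⌉ = 301
j=3: r + 2k = 463.498384… → ⌈·⌉ = 464
j=4: r + 3k = 626.806076… → ⌈·⌉ = 627
j=5: r + 4k = 790.113769… → ⌈·⌉ = 791
j=6: r + 5k = 953.421461… → ⌈·⌉ = 954
j=7: r + 6k = 1116.729153… → ⌈·⌉ = 1117
j=8: r + 7k = 1280.036846… → ⌈·⌉ = 1281
j=9: r + 8k = 1443.344538… → ⌈·⌉ = 1444
j=10: r + 9k = 1606.652230… → ⌈·⌉ = 1607
j=11: r + 10k = 1769.959923… → ⌈·⌉ = 1770
j=12: r + 11k = 1933.267615… → ⌈·⌉ = 1934
j=13: r + 12k = 2096.575307… → ⌈·⌉ = 2097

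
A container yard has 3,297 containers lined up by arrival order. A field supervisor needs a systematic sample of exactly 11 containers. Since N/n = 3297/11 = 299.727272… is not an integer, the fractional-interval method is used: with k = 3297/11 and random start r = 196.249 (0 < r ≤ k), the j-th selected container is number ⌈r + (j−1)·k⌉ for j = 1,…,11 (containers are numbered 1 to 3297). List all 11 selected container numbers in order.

j=1: r + 0k = 196.249 → ⌈·⌉ = 197
j=2: r + 1k = 495.976272… → ⌈·⌉ = 496
j=3: r + 2k = 795.703545… → ⌈·⌉ = 796
j=4: r + 3k = 1095.430818… → ⌈·⌉ = 1096
j=5: r + 4k = 1395.158090… → ⌈·⌉ = 1396
j=6: r + 5k = 1694.885363… → ⌈·⌉ = 1695
j=7: r + 6k = 1994.612636… → ⌈·⌉ = 1995
j=8: r + 7k = 2294.339909… → ⌈·⌉ = 2295
j=9: r + 8k = 2594.067181… → ⌈·⌉ = 2595
j=10: r + 9k = 2893.794454… → ⌈·⌉ = 2894
j=11: r + 10k = 3193.521727… → ⌈·⌉ = 3194

197, 496, 796, 1096, 1396, 1695, 1995, 2295, 2595, 2894, 3194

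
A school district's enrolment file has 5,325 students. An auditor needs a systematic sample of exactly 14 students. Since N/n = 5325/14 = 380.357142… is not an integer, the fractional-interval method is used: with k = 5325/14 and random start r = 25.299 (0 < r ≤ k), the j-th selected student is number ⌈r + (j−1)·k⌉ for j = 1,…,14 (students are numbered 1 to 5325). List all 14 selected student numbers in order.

26, 406, 787, 1167, 1547, 1928, 2308, 2688, 3069, 3449, 3829, 4210, 4590, 4970

j=1: r + 0k = 25.299 → ⌈·⌉ = 26
j=2: r + 1k = 405.656142… → ⌈·⌉ = 406
j=3: r + 2k = 786.013285… → ⌈·⌉ = 787
j=4: r + 3k = 1166.370428… → ⌈·⌉ = 1167
j=5: r + 4k = 1546.727571… → ⌈·⌉ = 1547
j=6: r + 5k = 1927.084714… → ⌈·⌉ = 1928
j=7: r + 6k = 2307.441857… → ⌈·⌉ = 2308
j=8: r + 7k = 2687.799 → ⌈·⌉ = 2688
j=9: r + 8k = 3068.156142… → ⌈·⌉ = 3069
j=10: r + 9k = 3448.513285… → ⌈·⌉ = 3449
j=11: r + 10k = 3828.870428… → ⌈·⌉ = 3829
j=12: r + 11k = 4209.227571… → ⌈·⌉ = 4210
j=13: r + 12k = 4589.584714… → ⌈·⌉ = 4590
j=14: r + 13k = 4969.941857… → ⌈·⌉ = 4970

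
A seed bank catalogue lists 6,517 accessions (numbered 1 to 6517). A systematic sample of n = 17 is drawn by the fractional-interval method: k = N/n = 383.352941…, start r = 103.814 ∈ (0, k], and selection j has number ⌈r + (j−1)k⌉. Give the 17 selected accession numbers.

j=1: r + 0k = 103.814 → ⌈·⌉ = 104
j=2: r + 1k = 487.166941… → ⌈·⌉ = 488
j=3: r + 2k = 870.519882… → ⌈·⌉ = 871
j=4: r + 3k = 1253.872823… → ⌈·⌉ = 1254
j=5: r + 4k = 1637.225764… → ⌈·⌉ = 1638
j=6: r + 5k = 2020.578705… → ⌈·⌉ = 2021
j=7: r + 6k = 2403.931647… → ⌈·⌉ = 2404
j=8: r + 7k = 2787.284588… → ⌈·⌉ = 2788
j=9: r + 8k = 3170.637529… → ⌈·⌉ = 3171
j=10: r + 9k = 3553.990470… → ⌈·⌉ = 3554
j=11: r + 10k = 3937.343411… → ⌈·⌉ = 3938
j=12: r + 11k = 4320.696352… → ⌈·⌉ = 4321
j=13: r + 12k = 4704.049294… → ⌈·⌉ = 4705
j=14: r + 13k = 5087.402235… → ⌈·⌉ = 5088
j=15: r + 14k = 5470.755176… → ⌈·⌉ = 5471
j=16: r + 15k = 5854.108117… → ⌈·⌉ = 5855
j=17: r + 16k = 6237.461058… → ⌈·⌉ = 6238

104, 488, 871, 1254, 1638, 2021, 2404, 2788, 3171, 3554, 3938, 4321, 4705, 5088, 5471, 5855, 6238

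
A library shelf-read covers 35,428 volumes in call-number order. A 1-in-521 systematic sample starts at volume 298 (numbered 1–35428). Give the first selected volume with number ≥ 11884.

12281

k = 521
Steps past start: ⌈(11884 − 298)/521⌉ = ⌈11586/521⌉ = 23
Selected volume: 298 + 23×521 = 12281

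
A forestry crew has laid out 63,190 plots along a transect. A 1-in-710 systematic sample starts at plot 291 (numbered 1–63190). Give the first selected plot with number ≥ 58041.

58511

k = 710
Steps past start: ⌈(58041 − 291)/710⌉ = ⌈57750/710⌉ = 82
Selected plot: 291 + 82×710 = 58511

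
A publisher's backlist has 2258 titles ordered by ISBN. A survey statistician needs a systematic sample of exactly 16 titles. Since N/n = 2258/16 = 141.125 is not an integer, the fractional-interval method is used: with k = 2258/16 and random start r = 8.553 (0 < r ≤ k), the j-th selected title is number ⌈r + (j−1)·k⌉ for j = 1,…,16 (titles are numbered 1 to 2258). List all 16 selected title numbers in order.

j=1: r + 0k = 8.553 → ⌈·⌉ = 9
j=2: r + 1k = 149.678 → ⌈·⌉ = 150
j=3: r + 2k = 290.803 → ⌈·⌉ = 291
j=4: r + 3k = 431.928 → ⌈·⌉ = 432
j=5: r + 4k = 573.053 → ⌈·⌉ = 574
j=6: r + 5k = 714.178 → ⌈·⌉ = 715
j=7: r + 6k = 855.303 → ⌈·⌉ = 856
j=8: r + 7k = 996.428 → ⌈·⌉ = 997
j=9: r + 8k = 1137.553 → ⌈·⌉ = 1138
j=10: r + 9k = 1278.678 → ⌈·⌉ = 1279
j=11: r + 10k = 1419.803 → ⌈·⌉ = 1420
j=12: r + 11k = 1560.928 → ⌈·⌉ = 1561
j=13: r + 12k = 1702.053 → ⌈·⌉ = 1703
j=14: r + 13k = 1843.178 → ⌈·⌉ = 1844
j=15: r + 14k = 1984.303 → ⌈·⌉ = 1985
j=16: r + 15k = 2125.428 → ⌈·⌉ = 2126

9, 150, 291, 432, 574, 715, 856, 997, 1138, 1279, 1420, 1561, 1703, 1844, 1985, 2126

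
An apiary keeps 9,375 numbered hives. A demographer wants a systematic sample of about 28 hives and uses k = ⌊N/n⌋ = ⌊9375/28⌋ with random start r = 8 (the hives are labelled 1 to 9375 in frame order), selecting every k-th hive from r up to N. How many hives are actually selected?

29

k = ⌊9375/28⌋ = 334
Achieved size = ⌊(9375 − 8)/334⌋ + 1 = ⌊9367/334⌋ + 1 = 28 + 1 = 29
(last selection: 8 + 28×334 = 9360 ≤ 9375; next would be 9694 > 9375)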